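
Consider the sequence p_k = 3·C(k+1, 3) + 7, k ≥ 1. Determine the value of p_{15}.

1687

C(16, 3) = 560, so p_{15} = 1687.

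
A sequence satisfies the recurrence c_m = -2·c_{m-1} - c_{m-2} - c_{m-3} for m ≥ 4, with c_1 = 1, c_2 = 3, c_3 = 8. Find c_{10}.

Iterate the recurrence:
c_4 = -20  c_5 = 29  c_6 = -46  c_7 = 83  c_8 = -149  c_9 = 261  c_{10} = -456.

-456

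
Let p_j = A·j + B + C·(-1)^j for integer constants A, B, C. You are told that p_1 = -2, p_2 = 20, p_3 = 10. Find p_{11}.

Plug in j = 1, 2, 3: A + B - C = -2; 2A + B + C = 20; 3A + B - C = 10.
Subtracting the first from the second: A + 2C = 22.
Subtracting the second from the third: A - 2C = -10.
Solving: C = 8, A = 6, then B = 0.
Hence p_{11} = 6·11 + 0 + 8·(-1) = 58.

58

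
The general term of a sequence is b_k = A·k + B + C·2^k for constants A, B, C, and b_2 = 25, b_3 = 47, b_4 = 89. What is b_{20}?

5242921

At k = 2, 3, 4: 2A + B + 4C = 25; 3A + B + 8C = 47; 4A + B + 16C = 89.
Subtracting the first from the second: A + 4C = 22.
Subtracting the second from the third: A + 8C = 42.
Solving: C = 5, A = 2, then B = 1.
Therefore b_{20} = 40 + 1 + 5·1048576 = 5242921.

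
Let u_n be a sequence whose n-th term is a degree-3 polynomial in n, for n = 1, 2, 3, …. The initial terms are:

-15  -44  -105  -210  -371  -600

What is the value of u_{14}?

1st diffs: -29, -61, -105, -161, -229.
2nd diffs: -32, -44, -56, -68.
3rd diffs: -12, -12, -12 (constant).
So u_n = -2n^3 - 4n^2 - 3n - 6.
Evaluating at n = 14 gives u_{14} = -6320.

-6320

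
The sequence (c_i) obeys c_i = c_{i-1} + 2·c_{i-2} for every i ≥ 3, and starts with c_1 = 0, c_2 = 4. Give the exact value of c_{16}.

43692

Applying the relation repeatedly:
c_3 = 4; c_4 = 12; c_5 = 20; …; c_{13} = 5460; c_{14} = 10924; c_{15} = 21844; c_{16} = 43692.
(Characteristic roots are 2 and -1.)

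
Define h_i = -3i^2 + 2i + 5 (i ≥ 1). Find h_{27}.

h_{27} = -3·27^2 + 2·27 + 5 = -2128.

-2128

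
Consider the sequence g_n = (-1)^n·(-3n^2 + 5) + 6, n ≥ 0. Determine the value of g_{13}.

(-1)^13 = -1; -3n^2 + 5 at n=13 is -502; so g_{13} = 508.

508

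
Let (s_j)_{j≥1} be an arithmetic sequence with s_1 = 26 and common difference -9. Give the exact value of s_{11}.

-64

s_j = 26 + (j - 1)·(-9).
s_{11} = 26 + 10·(-9) = -64.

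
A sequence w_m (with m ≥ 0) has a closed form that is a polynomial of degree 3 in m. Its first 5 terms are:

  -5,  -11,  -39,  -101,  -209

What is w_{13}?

1st diffs: -6, -28, -62, -108.
2nd diffs: -22, -34, -46.
3rd diffs: -12, -12 (constant).
Newton forward-difference form: w_m = -5 + (-6)·C(m,1) + (-22)·C(m,2) + (-12)·C(m,3).
At m = 13: m = 13, so w_{13} = -5 - 78 - 1716 - 3432 = -5231.

-5231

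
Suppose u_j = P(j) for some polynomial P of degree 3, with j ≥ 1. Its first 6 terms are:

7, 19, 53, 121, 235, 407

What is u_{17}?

9559

1st diffs: 12, 34, 68, 114, 172.
2nd diffs: 22, 34, 46, 58.
3rd diffs: 12, 12, 12 (constant).
Newton forward-difference form: u_j = 7 + 12·C(j-1,1) + 22·C(j-1,2) + 12·C(j-1,3).
At j = 17: j-1 = 16, so u_{17} = 7 + 192 + 2640 + 6720 = 9559.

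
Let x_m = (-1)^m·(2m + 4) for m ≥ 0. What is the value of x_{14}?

32

(-1)^14 = 1; 2m + 4 at m=14 is 32; so x_{14} = 32.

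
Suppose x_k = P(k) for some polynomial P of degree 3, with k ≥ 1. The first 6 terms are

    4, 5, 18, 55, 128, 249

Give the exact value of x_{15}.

5478

1st diffs: 1, 13, 37, 73, 121.
2nd diffs: 12, 24, 36, 48.
3rd diffs: 12, 12, 12 (constant).
So x_k = 2k^3 - 6k^2 + 5k + 3.
Evaluating at k = 15 gives x_{15} = 5478.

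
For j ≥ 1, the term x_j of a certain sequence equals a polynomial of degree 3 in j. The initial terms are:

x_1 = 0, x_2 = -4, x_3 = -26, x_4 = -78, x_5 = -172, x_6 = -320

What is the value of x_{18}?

-10676

1st diffs: -4, -22, -52, -94, -148.
2nd diffs: -18, -30, -42, -54.
3rd diffs: -12, -12, -12 (constant).
Newton forward-difference form: x_j = (-4)·C(j-1,1) + (-18)·C(j-1,2) + (-12)·C(j-1,3).
At j = 18: j-1 = 17, so x_{18} = -68 - 2448 - 8160 = -10676.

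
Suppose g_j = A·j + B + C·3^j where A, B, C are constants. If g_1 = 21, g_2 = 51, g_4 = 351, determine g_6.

Write the equations: A + B + 3C = 21; 2A + B + 9C = 51; 4A + B + 81C = 351.
Subtracting the first from the second: A + 6C = 30.
Subtracting the second from the third: 2A + 72C = 300.
Solving: C = 4, A = 6, then B = 3.
So g_j = 6·j + 3 + 4·3^j; at j=6 this is 2955.

2955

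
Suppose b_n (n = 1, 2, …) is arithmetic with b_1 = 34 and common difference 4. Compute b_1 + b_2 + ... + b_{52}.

b_n = 34 + (n - 1)·4.
b_{52} = 238; S = 52·(34 + 238)/2 = 7072.

7072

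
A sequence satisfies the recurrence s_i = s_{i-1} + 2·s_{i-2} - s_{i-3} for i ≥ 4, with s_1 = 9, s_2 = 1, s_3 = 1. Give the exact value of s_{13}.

-888

Compute successive terms:
s_4 = -6  s_5 = -5  s_6 = -18  s_7 = -22  s_8 = -53  s_9 = -79  s_{10} = -163  s_{11} = -268  s_{12} = -515  s_{13} = -888.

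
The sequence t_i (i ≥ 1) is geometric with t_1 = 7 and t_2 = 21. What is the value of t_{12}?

1240029

Common ratio r = 3.
t_i = 7·3^(i-1).
t_{12} = 7·3^11 = 1240029.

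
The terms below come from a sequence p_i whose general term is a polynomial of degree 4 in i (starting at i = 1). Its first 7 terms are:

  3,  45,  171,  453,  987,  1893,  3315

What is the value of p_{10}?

1st diffs: 42, 126, 282, 534, 906, 1422.
2nd diffs: 84, 156, 252, 372, 516.
3rd diffs: 72, 96, 120, 144.
4th diffs: 24, 24, 24 (constant).
So p_i = i^4 + 2i^3 + 5i^2 - 2i - 3.
Evaluating at i = 10 gives p_{10} = 12477.

12477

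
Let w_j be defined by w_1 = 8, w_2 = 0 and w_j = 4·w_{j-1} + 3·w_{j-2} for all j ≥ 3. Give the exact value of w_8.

Iterate the recurrence:
w_3 = 24  w_4 = 96  w_5 = 456  w_6 = 2112  w_7 = 9816  w_8 = 45600.

45600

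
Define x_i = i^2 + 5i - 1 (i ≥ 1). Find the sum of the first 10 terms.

Over i = 1..10: Σi = 55, Σi² = 385.
Total = (1)·385 + (5)·55 + (-1)·10 = 650.

650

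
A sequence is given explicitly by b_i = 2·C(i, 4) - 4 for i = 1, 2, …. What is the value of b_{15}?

2726

C(15, 4) = 1365, so b_{15} = 2726.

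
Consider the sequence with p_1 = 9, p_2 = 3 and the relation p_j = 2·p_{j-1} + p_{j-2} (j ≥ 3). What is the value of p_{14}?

225123

Step forward from the initial values:
p_3 = 15;  p_4 = 33;  p_5 = 81;  …;  p_{11} = 15999;  p_{12} = 38625;  p_{13} = 93249;  p_{14} = 225123.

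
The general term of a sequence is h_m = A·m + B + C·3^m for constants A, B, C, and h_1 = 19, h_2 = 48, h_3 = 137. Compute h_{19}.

5811307321

Plug in m = 1, 2, 3: A + B + 3C = 19; 2A + B + 9C = 48; 3A + B + 27C = 137.
Subtracting the first from the second: A + 6C = 29.
Subtracting the second from the third: A + 18C = 89.
Solving: C = 5, A = -1, then B = 5.
Hence h_{19} = -1·19 + 5 + 5·1162261467 = 5811307321.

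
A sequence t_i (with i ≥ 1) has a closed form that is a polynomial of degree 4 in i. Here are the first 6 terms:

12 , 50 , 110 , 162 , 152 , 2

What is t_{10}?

1st diffs: 38, 60, 52, -10, -150.
2nd diffs: 22, -8, -62, -140.
3rd diffs: -30, -54, -78.
4th diffs: -24, -24 (constant).
So t_i = -i^4 + 5i^3 + 6i^2 + 2.
Evaluating at i = 10 gives t_{10} = -4398.

-4398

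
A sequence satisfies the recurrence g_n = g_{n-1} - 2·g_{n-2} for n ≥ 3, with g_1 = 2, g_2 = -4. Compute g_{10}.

80

g_3 = -8, g_4 = 0, g_5 = 16, g_6 = 16, g_7 = -16, g_8 = -48, g_9 = -16, g_{10} = 80.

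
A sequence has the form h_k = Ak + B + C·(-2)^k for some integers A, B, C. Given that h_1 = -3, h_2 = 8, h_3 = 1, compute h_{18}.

At k = 1, 2, 3: A + B - 2C = -3; 2A + B + 4C = 8; 3A + B - 8C = 1.
Subtracting the first from the second: A + 6C = 11.
Subtracting the second from the third: A - 12C = -7.
Solving: C = 1, A = 5, then B = -6.
So h_k = 5·k + (-6) + 1·(-2)^k; at k=18 this is 262228.

262228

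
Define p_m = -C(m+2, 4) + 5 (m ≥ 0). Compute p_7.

-121

C(9, 4) = 126, so p_7 = -121.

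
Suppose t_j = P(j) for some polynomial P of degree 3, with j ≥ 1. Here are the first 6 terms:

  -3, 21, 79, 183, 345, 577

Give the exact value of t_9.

1st diffs: 24, 58, 104, 162, 232.
2nd diffs: 34, 46, 58, 70.
3rd diffs: 12, 12, 12 (constant).
So t_j = 2j^3 + 5j^2 - 5j - 5.
Evaluating at j = 9 gives t_9 = 1813.

1813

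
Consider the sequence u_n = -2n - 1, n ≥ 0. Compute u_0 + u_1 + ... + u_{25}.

-676

Over n = 0..25: Σn = 325.
Total = (-2)·325 + (-1)·26 = -676.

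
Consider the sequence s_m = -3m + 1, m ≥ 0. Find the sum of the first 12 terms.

Over m = 0..11: Σm = 66.
Total = (-3)·66 + (1)·12 = -186.

-186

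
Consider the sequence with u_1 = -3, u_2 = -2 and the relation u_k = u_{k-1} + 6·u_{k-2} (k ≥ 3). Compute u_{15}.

-7675688

Compute successive terms:
u_3 = -20;  u_4 = -32;  u_5 = -152;  …;  u_{12} = -280568;  u_{13} = -856040;  u_{14} = -2539448;  u_{15} = -7675688.
(Characteristic roots are 3 and -2.)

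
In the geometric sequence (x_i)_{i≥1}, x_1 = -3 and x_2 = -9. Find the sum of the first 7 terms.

-3279

Common ratio r = 3.
x_i = (-3)·3^(i-1).
S = (-3)·(3^7 - 1)/(3 - 1) = (-3)·(2187 - 1)/(2) = -3279.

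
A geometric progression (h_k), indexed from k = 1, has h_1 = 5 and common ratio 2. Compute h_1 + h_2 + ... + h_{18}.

1310715

h_k = 5·2^(k-1).
S = 5·(2^18 - 1)/(2 - 1) = 5·(262144 - 1)/(1) = 1310715.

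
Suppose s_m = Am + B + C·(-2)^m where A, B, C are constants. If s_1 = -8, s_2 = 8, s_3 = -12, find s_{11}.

Write the equations: A + B - 2C = -8; 2A + B + 4C = 8; 3A + B - 8C = -12.
Subtracting the first from the second: A + 6C = 16.
Subtracting the second from the third: A - 12C = -20.
Solving: C = 2, A = 4, then B = -8.
So s_m = 4·m + (-8) + 2·(-2)^m; at m=11 this is -4060.

-4060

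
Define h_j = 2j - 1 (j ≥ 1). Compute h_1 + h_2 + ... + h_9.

81

Over j = 1..9: Σj = 45.
Total = (2)·45 + (-1)·9 = 81.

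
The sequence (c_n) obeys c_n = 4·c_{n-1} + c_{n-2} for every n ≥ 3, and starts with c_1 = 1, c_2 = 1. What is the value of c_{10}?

Applying the relation repeatedly:
c_3 = 5, c_4 = 21, c_5 = 89, c_6 = 377, c_7 = 1597, c_8 = 6765, c_9 = 28657, c_{10} = 121393.

121393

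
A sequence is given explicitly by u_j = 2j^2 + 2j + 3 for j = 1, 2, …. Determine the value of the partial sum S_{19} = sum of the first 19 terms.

5377

Over j = 1..19: Σj = 190, Σj² = 2470.
Total = (2)·2470 + (2)·190 + (3)·19 = 5377.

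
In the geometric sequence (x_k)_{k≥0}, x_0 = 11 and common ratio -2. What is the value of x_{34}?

x_k = 11·(-2)^(k-0).
x_{34} = 11·(-2)^34 = 188978561024.

188978561024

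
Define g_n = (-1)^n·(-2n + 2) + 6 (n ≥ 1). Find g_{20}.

-32

(-1)^20 = 1; -2n + 2 at n=20 is -38; so g_{20} = -32.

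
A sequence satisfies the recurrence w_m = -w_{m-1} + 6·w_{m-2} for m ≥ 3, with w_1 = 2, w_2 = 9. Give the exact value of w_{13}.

w_3 = 3  w_4 = 51  w_5 = -33  …  w_{10} = 21219  w_{11} = -55977  w_{12} = 183291  w_{13} = -519153.
(Characteristic roots are 2 and -3.)

-519153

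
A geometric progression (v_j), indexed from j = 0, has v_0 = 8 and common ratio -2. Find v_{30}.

v_j = 8·(-2)^(j-0).
v_{30} = 8·(-2)^30 = 8589934592.

8589934592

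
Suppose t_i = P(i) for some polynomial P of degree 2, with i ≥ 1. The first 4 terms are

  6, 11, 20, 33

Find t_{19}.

1st diffs: 5, 9, 13.
2nd diffs: 4, 4 (constant).
So t_i = 2i^2 - i + 5.
Evaluating at i = 19 gives t_{19} = 708.

708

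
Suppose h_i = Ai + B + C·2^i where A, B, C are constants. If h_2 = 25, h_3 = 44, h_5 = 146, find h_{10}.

4129

Plug in i = 2, 3, 5: 2A + B + 4C = 25; 3A + B + 8C = 44; 5A + B + 32C = 146.
Subtracting the first from the second: A + 4C = 19.
Subtracting the second from the third: 2A + 24C = 102.
Solving: C = 4, A = 3, then B = 3.
Hence h_{10} = 3·10 + 3 + 4·1024 = 4129.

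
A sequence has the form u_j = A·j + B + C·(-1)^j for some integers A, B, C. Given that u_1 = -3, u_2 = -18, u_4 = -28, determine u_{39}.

At j = 1, 2, 4: A + B - C = -3; 2A + B + C = -18; 4A + B + C = -28.
Subtracting the first from the second: A + 2C = -15.
Subtracting the second from the third: 2A = -10.
Solving: C = -5, A = -5, then B = -3.
Hence u_{39} = -5·39 + (-3) + (-5)·(-1) = -193.

-193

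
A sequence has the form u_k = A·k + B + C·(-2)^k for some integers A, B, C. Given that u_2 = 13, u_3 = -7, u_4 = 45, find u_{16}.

Plug in k = 2, 3, 4: 2A + B + 4C = 13; 3A + B - 8C = -7; 4A + B + 16C = 45.
Subtracting the first from the second: A - 12C = -20.
Subtracting the second from the third: A + 24C = 52.
Solving: C = 2, A = 4, then B = -3.
So u_k = 4·k + (-3) + 2·(-2)^k; at k=16 this is 131133.

131133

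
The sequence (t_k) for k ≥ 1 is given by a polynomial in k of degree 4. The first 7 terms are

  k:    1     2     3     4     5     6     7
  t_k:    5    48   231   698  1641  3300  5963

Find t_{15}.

113811

1st diffs: 43, 183, 467, 943, 1659, 2663.
2nd diffs: 140, 284, 476, 716, 1004.
3rd diffs: 144, 192, 240, 288.
4th diffs: 48, 48, 48 (constant).
Newton forward-difference form: t_k = 5 + 43·C(k-1,1) + 140·C(k-1,2) + 144·C(k-1,3) + 48·C(k-1,4).
At k = 15: k-1 = 14, so t_{15} = 5 + 602 + 12740 + 52416 + 48048 = 113811.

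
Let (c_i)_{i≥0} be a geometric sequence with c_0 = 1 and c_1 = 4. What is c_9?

Common ratio r = 4.
c_i = 1·4^(i-0).
c_9 = 1·4^9 = 262144.

262144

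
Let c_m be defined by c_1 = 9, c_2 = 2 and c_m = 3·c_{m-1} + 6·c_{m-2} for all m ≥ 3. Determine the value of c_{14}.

533108952

c_3 = 60;  c_4 = 192;  c_5 = 936;  …;  c_{11} = 6378264;  c_{12} = 27886680;  c_{13} = 121929624;  c_{14} = 533108952.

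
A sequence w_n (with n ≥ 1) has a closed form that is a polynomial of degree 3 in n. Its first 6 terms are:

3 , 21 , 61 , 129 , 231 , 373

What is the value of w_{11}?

1st diffs: 18, 40, 68, 102, 142.
2nd diffs: 22, 28, 34, 40.
3rd diffs: 6, 6, 6 (constant).
So w_n = n^3 + 5n^2 - 4n + 1.
Evaluating at n = 11 gives w_{11} = 1893.

1893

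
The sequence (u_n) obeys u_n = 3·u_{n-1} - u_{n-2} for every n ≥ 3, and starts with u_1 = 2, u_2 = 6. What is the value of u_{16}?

4356618

Compute successive terms:
u_3 = 16, u_4 = 42, u_5 = 110, …, u_{13} = 242786, u_{14} = 635622, u_{15} = 1664080, u_{16} = 4356618.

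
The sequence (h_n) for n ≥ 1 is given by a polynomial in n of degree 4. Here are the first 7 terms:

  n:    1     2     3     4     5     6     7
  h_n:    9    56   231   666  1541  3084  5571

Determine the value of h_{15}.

1st diffs: 47, 175, 435, 875, 1543, 2487.
2nd diffs: 128, 260, 440, 668, 944.
3rd diffs: 132, 180, 228, 276.
4th diffs: 48, 48, 48 (constant).
Newton forward-difference form: h_n = 9 + 47·C(n-1,1) + 128·C(n-1,2) + 132·C(n-1,3) + 48·C(n-1,4).
At n = 15: n-1 = 14, so h_{15} = 9 + 658 + 11648 + 48048 + 48048 = 108411.

108411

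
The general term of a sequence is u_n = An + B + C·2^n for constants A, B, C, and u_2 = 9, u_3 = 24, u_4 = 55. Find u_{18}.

Write the equations: 2A + B + 4C = 9; 3A + B + 8C = 24; 4A + B + 16C = 55.
Subtracting the first from the second: A + 4C = 15.
Subtracting the second from the third: A + 8C = 31.
Solving: C = 4, A = -1, then B = -5.
Hence u_{18} = -1·18 + (-5) + 4·262144 = 1048553.

1048553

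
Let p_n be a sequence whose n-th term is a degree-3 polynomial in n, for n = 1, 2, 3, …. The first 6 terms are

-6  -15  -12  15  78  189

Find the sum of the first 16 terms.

1st diffs: -9, 3, 27, 63, 111.
2nd diffs: 12, 24, 36, 48.
3rd diffs: 12, 12, 12 (constant).
Newton forward-difference form: p_n = -6 + (-9)·C(n-1,1) + 12·C(n-1,2) + 12·C(n-1,3).
Continuing: …, 360, 603, 930, 1353, …, p_{16} = 6579.
Summing n = 1..16 (16 terms) gives 27384.

27384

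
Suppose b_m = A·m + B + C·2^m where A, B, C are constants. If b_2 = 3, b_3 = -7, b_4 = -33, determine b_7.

-463

Plug in m = 2, 3, 4: 2A + B + 4C = 3; 3A + B + 8C = -7; 4A + B + 16C = -33.
Subtracting the first from the second: A + 4C = -10.
Subtracting the second from the third: A + 8C = -26.
Solving: C = -4, A = 6, then B = 7.
Hence b_7 = 6·7 + 7 + (-4)·128 = -463.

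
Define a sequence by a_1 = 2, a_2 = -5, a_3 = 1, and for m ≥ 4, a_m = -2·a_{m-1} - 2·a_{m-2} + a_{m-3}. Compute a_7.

Applying the relation repeatedly:
a_4 = 10, a_5 = -27, a_6 = 35, a_7 = -6.

-6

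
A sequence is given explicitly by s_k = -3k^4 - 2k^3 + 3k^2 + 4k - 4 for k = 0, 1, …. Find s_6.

s_6 = -3·6^4 - 2·6^3 + 3·6^2 + 4·6 - 4 = -4192.

-4192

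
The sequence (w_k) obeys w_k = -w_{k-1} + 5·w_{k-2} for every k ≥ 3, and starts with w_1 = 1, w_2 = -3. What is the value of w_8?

-1383

Compute successive terms:
w_3 = 8  w_4 = -23  w_5 = 63  w_6 = -178  w_7 = 493  w_8 = -1383.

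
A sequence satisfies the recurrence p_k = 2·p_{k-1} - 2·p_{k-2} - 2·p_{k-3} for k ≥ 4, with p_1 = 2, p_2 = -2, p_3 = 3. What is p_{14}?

Step forward from the initial values:
p_4 = 6, p_5 = 10, p_6 = 2, …, p_{11} = 376, p_{12} = 968, p_{13} = 1184, p_{14} = -320.

-320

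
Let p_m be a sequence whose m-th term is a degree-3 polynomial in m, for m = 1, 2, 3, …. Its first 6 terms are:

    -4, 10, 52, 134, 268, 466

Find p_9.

1st diffs: 14, 42, 82, 134, 198.
2nd diffs: 28, 40, 52, 64.
3rd diffs: 12, 12, 12 (constant).
Newton forward-difference form: p_m = -4 + 14·C(m-1,1) + 28·C(m-1,2) + 12·C(m-1,3).
At m = 9: m-1 = 8, so p_9 = -4 + 112 + 784 + 672 = 1564.

1564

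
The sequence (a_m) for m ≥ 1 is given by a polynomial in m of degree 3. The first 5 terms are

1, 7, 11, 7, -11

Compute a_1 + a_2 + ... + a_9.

-699

1st diffs: 6, 4, -4, -18.
2nd diffs: -2, -8, -14.
3rd diffs: -6, -6 (constant).
Newton forward-difference form: a_m = 1 + 6·C(m-1,1) + (-2)·C(m-1,2) + (-6)·C(m-1,3).
Continuing: -49, -113, -209, -343.
Summing m = 1..9 (9 terms) gives -699.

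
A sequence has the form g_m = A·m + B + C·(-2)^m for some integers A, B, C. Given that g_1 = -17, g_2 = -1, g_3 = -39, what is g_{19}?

-1572911

Write the equations: A + B - 2C = -17; 2A + B + 4C = -1; 3A + B - 8C = -39.
Subtracting the first from the second: A + 6C = 16.
Subtracting the second from the third: A - 12C = -38.
Solving: C = 3, A = -2, then B = -9.
So g_m = -2·m + (-9) + 3·(-2)^m; at m=19 this is -1572911.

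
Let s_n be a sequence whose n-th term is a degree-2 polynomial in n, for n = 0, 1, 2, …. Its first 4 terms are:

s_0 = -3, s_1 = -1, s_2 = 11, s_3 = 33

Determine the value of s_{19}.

1745

1st diffs: 2, 12, 22.
2nd diffs: 10, 10 (constant).
So s_n = 5n^2 - 3n - 3.
Evaluating at n = 19 gives s_{19} = 1745.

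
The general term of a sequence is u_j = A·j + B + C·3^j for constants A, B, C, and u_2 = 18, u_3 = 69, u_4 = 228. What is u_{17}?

387420435

Write the equations: 2A + B + 9C = 18; 3A + B + 27C = 69; 4A + B + 81C = 228.
Subtracting the first from the second: A + 18C = 51.
Subtracting the second from the third: A + 54C = 159.
Solving: C = 3, A = -3, then B = -3.
Therefore u_{17} = -51 + (-3) + 3·129140163 = 387420435.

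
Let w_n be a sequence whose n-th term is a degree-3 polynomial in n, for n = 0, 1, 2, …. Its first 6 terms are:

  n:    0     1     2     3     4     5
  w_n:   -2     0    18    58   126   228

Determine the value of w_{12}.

1st diffs: 2, 18, 40, 68, 102.
2nd diffs: 16, 22, 28, 34.
3rd diffs: 6, 6, 6 (constant).
Newton forward-difference form: w_n = -2 + 2·C(n,1) + 16·C(n,2) + 6·C(n,3).
At n = 12: n = 12, so w_{12} = -2 + 24 + 1056 + 1320 = 2398.

2398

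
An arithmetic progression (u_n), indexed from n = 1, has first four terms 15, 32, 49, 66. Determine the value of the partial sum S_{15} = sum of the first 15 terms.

2010

Common difference d = 17.
u_n = 15 + (n - 1)·17.
u_{15} = 253; S = 15·(15 + 253)/2 = 2010.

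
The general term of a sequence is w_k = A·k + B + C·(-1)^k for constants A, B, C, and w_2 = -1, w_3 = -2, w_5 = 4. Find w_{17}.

40

Write the equations: 2A + B + C = -1; 3A + B - C = -2; 5A + B - C = 4.
Subtracting the first from the second: A - 2C = -1.
Subtracting the second from the third: 2A = 6.
Solving: C = 2, A = 3, then B = -9.
Therefore w_{17} = 51 + (-9) + 2·(-1) = 40.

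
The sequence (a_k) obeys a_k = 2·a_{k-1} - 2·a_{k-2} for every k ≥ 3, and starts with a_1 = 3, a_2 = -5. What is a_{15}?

Iterate the recurrence:
a_3 = -16  a_4 = -22  a_5 = -12  …  a_{12} = -352  a_{13} = -192  a_{14} = 320  a_{15} = 1024.

1024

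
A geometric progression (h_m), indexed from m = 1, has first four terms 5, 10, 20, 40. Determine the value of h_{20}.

Common ratio r = 2.
h_m = 5·2^(m-1).
h_{20} = 5·2^19 = 2621440.

2621440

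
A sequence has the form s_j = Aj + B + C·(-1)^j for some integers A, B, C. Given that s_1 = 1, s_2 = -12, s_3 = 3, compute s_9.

The three given values yield: A + B - C = 1; 2A + B + C = -12; 3A + B - C = 3.
Subtracting the first from the second: A + 2C = -13.
Subtracting the second from the third: A - 2C = 15.
Solving: C = -7, A = 1, then B = -7.
Hence s_9 = 1·9 + (-7) + (-7)·(-1) = 9.

9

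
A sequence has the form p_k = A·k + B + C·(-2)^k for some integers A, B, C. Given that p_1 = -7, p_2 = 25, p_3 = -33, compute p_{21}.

-10485717

Write the equations: A + B - 2C = -7; 2A + B + 4C = 25; 3A + B - 8C = -33.
Subtracting the first from the second: A + 6C = 32.
Subtracting the second from the third: A - 12C = -58.
Solving: C = 5, A = 2, then B = 1.
Hence p_{21} = 2·21 + 1 + 5·(-2097152) = -10485717.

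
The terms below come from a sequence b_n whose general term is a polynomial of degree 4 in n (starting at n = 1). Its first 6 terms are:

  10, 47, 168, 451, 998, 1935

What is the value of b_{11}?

18560

1st diffs: 37, 121, 283, 547, 937.
2nd diffs: 84, 162, 264, 390.
3rd diffs: 78, 102, 126.
4th diffs: 24, 24 (constant).
So b_n = n^4 + 3n^3 - n^2 + 4n + 3.
Evaluating at n = 11 gives b_{11} = 18560.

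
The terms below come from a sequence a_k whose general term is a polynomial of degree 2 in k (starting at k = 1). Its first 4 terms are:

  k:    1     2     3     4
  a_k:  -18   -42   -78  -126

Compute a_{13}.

1st diffs: -24, -36, -48.
2nd diffs: -12, -12 (constant).
Newton forward-difference form: a_k = -18 + (-24)·C(k-1,1) + (-12)·C(k-1,2).
At k = 13: k-1 = 12, so a_{13} = -18 - 288 - 792 = -1098.

-1098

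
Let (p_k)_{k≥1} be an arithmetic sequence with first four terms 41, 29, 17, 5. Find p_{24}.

Common difference d = -12.
p_k = 41 + (k - 1)·(-12).
p_{24} = 41 + 23·(-12) = -235.

-235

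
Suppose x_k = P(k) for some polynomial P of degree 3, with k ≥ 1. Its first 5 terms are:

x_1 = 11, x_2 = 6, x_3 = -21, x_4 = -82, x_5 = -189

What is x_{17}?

1st diffs: -5, -27, -61, -107.
2nd diffs: -22, -34, -46.
3rd diffs: -12, -12 (constant).
So x_k = -2k^3 + k^2 + 6k + 6.
Evaluating at k = 17 gives x_{17} = -9429.

-9429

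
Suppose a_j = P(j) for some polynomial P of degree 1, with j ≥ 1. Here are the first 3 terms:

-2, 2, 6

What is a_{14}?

50

1st diffs: 4, 4 (constant).
So a_j = 4j - 6.
Evaluating at j = 14 gives a_{14} = 50.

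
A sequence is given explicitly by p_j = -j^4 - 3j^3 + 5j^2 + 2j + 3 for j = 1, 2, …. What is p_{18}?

-120813

p_{18} = -1·18^4 - 3·18^3 + 5·18^2 + 2·18 + 3 = -120813.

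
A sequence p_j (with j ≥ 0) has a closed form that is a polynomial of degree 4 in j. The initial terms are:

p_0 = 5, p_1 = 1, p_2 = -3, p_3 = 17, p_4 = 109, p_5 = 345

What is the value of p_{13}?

23977

1st diffs: -4, -4, 20, 92, 236.
2nd diffs: 0, 24, 72, 144.
3rd diffs: 24, 48, 72.
4th diffs: 24, 24 (constant).
Newton forward-difference form: p_j = 5 + (-4)·C(j,1) + 24·C(j,3) + 24·C(j,4).
At j = 13: j = 13, so p_{13} = 5 - 52 + 6864 + 17160 = 23977.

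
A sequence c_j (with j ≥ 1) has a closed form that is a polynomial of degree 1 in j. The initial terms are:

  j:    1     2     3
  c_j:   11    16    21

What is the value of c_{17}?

91

1st diffs: 5, 5 (constant).
So c_j = 5j + 6.
Evaluating at j = 17 gives c_{17} = 91.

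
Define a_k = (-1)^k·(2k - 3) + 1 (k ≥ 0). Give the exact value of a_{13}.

(-1)^13 = -1; 2k - 3 at k=13 is 23; so a_{13} = -22.

-22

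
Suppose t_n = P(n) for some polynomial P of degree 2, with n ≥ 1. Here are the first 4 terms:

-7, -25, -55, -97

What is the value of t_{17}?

1st diffs: -18, -30, -42.
2nd diffs: -12, -12 (constant).
Newton forward-difference form: t_n = -7 + (-18)·C(n-1,1) + (-12)·C(n-1,2).
At n = 17: n-1 = 16, so t_{17} = -7 - 288 - 1440 = -1735.

-1735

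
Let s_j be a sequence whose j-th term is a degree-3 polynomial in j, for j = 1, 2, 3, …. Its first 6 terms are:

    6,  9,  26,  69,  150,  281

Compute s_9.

1st diffs: 3, 17, 43, 81, 131.
2nd diffs: 14, 26, 38, 50.
3rd diffs: 12, 12, 12 (constant).
Newton forward-difference form: s_j = 6 + 3·C(j-1,1) + 14·C(j-1,2) + 12·C(j-1,3).
At j = 9: j-1 = 8, so s_9 = 6 + 24 + 392 + 672 = 1094.

1094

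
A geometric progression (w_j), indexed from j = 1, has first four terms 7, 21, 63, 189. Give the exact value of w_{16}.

Common ratio r = 3.
w_j = 7·3^(j-1).
w_{16} = 7·3^15 = 100442349.

100442349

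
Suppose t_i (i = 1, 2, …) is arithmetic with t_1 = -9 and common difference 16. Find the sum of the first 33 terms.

t_i = -9 + (i - 1)·16.
t_{33} = 503; S = 33·(-9 + 503)/2 = 8151.

8151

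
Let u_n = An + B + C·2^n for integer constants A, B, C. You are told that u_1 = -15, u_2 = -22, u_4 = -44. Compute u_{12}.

Write the equations: A + B + 2C = -15; 2A + B + 4C = -22; 4A + B + 16C = -44.
Subtracting the first from the second: A + 2C = -7.
Subtracting the second from the third: 2A + 12C = -22.
Solving: C = -1, A = -5, then B = -8.
So u_n = -5·n + (-8) + (-1)·2^n; at n=12 this is -4164.

-4164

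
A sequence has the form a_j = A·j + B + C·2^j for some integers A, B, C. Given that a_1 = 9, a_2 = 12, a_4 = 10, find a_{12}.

Write the equations: A + B + 2C = 9; 2A + B + 4C = 12; 4A + B + 16C = 10.
Subtracting the first from the second: A + 2C = 3.
Subtracting the second from the third: 2A + 12C = -2.
Solving: C = -1, A = 5, then B = 6.
Therefore a_{12} = 60 + 6 + (-1)·4096 = -4030.

-4030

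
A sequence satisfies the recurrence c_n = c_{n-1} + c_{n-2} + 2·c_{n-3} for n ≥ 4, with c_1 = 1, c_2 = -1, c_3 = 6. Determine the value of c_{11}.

Step forward from the initial values:
c_4 = 7;  c_5 = 11;  c_6 = 30;  c_7 = 55;  c_8 = 107;  c_9 = 222;  c_{10} = 439;  c_{11} = 875.

875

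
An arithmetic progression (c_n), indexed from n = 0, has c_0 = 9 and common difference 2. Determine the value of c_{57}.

c_n = 9 + (n - 0)·2.
c_{57} = 9 + 57·2 = 123.

123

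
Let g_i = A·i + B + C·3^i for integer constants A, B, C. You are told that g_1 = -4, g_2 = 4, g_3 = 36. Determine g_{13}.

The three given values yield: A + B + 3C = -4; 2A + B + 9C = 4; 3A + B + 27C = 36.
Subtracting the first from the second: A + 6C = 8.
Subtracting the second from the third: A + 18C = 32.
Solving: C = 2, A = -4, then B = -6.
Therefore g_{13} = -52 + (-6) + 2·1594323 = 3188588.

3188588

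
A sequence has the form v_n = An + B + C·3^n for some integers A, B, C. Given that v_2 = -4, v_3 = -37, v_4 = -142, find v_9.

The three given values yield: 2A + B + 9C = -4; 3A + B + 27C = -37; 4A + B + 81C = -142.
Subtracting the first from the second: A + 18C = -33.
Subtracting the second from the third: A + 54C = -105.
Solving: C = -2, A = 3, then B = 8.
So v_n = 3·n + 8 + (-2)·3^n; at n=9 this is -39331.

-39331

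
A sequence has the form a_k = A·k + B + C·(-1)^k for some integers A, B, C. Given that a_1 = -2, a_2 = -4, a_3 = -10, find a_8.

The three given values yield: A + B - C = -2; 2A + B + C = -4; 3A + B - C = -10.
Subtracting the first from the second: A + 2C = -2.
Subtracting the second from the third: A - 2C = -6.
Solving: C = 1, A = -4, then B = 3.
Hence a_8 = -4·8 + 3 + 1·1 = -28.

-28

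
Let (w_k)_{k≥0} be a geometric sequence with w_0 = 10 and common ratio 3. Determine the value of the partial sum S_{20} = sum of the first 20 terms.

w_k = 10·3^(k-0).
S = 10·(3^20 - 1)/(3 - 1) = 10·(3486784401 - 1)/(2) = 17433922000.

17433922000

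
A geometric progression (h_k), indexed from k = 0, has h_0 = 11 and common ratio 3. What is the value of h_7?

24057

h_k = 11·3^(k-0).
h_7 = 11·3^7 = 24057.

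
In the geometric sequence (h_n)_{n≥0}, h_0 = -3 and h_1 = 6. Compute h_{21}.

Common ratio r = -2.
h_n = (-3)·(-2)^(n-0).
h_{21} = (-3)·(-2)^21 = 6291456.

6291456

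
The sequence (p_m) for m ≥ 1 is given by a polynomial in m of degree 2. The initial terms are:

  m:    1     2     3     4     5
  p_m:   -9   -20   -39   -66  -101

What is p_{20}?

1st diffs: -11, -19, -27, -35.
2nd diffs: -8, -8, -8 (constant).
Newton forward-difference form: p_m = -9 + (-11)·C(m-1,1) + (-8)·C(m-1,2).
At m = 20: m-1 = 19, so p_{20} = -9 - 209 - 1368 = -1586.

-1586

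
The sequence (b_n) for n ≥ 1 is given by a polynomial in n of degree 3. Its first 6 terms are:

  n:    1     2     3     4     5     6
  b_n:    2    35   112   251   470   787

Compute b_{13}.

7262

1st diffs: 33, 77, 139, 219, 317.
2nd diffs: 44, 62, 80, 98.
3rd diffs: 18, 18, 18 (constant).
Newton forward-difference form: b_n = 2 + 33·C(n-1,1) + 44·C(n-1,2) + 18·C(n-1,3).
At n = 13: n-1 = 12, so b_{13} = 2 + 396 + 2904 + 3960 = 7262.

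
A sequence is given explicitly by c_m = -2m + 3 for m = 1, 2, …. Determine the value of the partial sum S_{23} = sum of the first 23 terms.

Over m = 1..23: Σm = 276.
Total = (-2)·276 + (3)·23 = -483.

-483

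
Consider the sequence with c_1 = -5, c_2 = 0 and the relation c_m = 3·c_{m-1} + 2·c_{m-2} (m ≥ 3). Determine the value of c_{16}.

Compute successive terms:
c_3 = -10; c_4 = -30; c_5 = -110; …; c_{13} = -2836670; c_{14} = -10102950; c_{15} = -35982190; c_{16} = -128152470.

-128152470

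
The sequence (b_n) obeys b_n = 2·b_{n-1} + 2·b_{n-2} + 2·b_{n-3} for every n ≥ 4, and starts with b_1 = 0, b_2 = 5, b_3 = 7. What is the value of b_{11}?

Applying the relation repeatedly:
b_4 = 24; b_5 = 72; b_6 = 206; b_7 = 604; b_8 = 1764; b_9 = 5148; b_{10} = 15032; b_{11} = 43888.

43888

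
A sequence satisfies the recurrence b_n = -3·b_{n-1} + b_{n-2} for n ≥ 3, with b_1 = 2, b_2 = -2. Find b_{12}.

-368636

Compute successive terms:
b_3 = 8, b_4 = -26, b_5 = 86, b_6 = -284, b_7 = 938, b_8 = -3098, b_9 = 10232, b_{10} = -33794, b_{11} = 111614, b_{12} = -368636.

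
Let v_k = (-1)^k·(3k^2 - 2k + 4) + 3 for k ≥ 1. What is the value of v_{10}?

(-1)^10 = 1; 3k^2 - 2k + 4 at k=10 is 284; so v_{10} = 287.

287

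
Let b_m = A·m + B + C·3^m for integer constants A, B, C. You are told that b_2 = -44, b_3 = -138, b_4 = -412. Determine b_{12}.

Write the equations: 2A + B + 9C = -44; 3A + B + 27C = -138; 4A + B + 81C = -412.
Subtracting the first from the second: A + 18C = -94.
Subtracting the second from the third: A + 54C = -274.
Solving: C = -5, A = -4, then B = 9.
Hence b_{12} = -4·12 + 9 + (-5)·531441 = -2657244.

-2657244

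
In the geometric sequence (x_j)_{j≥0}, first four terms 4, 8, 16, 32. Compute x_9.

2048

Common ratio r = 2.
x_j = 4·2^(j-0).
x_9 = 4·2^9 = 2048.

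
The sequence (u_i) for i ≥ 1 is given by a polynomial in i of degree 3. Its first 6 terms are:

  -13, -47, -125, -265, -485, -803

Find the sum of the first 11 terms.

1st diffs: -34, -78, -140, -220, -318.
2nd diffs: -44, -62, -80, -98.
3rd diffs: -18, -18, -18 (constant).
So u_i = -3i^3 - 4i^2 - i - 5.
Continuing: …, -1237, -1805, -2525, -3415, …, u_{11} = -4493.
Summing i = 1..11 (11 terms) gives -15213.

-15213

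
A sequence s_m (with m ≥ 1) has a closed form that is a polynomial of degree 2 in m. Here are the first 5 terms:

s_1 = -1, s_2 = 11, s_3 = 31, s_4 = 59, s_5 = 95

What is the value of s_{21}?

1759

1st diffs: 12, 20, 28, 36.
2nd diffs: 8, 8, 8 (constant).
Newton forward-difference form: s_m = -1 + 12·C(m-1,1) + 8·C(m-1,2).
At m = 21: m-1 = 20, so s_{21} = -1 + 240 + 1520 = 1759.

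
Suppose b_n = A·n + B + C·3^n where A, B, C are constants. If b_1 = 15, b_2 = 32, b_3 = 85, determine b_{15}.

Write the equations: A + B + 3C = 15; 2A + B + 9C = 32; 3A + B + 27C = 85.
Subtracting the first from the second: A + 6C = 17.
Subtracting the second from the third: A + 18C = 53.
Solving: C = 3, A = -1, then B = 7.
Therefore b_{15} = -15 + 7 + 3·14348907 = 43046713.

43046713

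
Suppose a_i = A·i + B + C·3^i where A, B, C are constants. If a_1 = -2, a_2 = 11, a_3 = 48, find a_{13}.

At i = 1, 2, 3: A + B + 3C = -2; 2A + B + 9C = 11; 3A + B + 27C = 48.
Subtracting the first from the second: A + 6C = 13.
Subtracting the second from the third: A + 18C = 37.
Solving: C = 2, A = 1, then B = -9.
So a_i = 1·i + (-9) + 2·3^i; at i=13 this is 3188650.

3188650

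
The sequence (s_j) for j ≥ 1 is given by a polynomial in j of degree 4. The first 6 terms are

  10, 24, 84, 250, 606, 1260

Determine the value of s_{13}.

28294

1st diffs: 14, 60, 166, 356, 654.
2nd diffs: 46, 106, 190, 298.
3rd diffs: 60, 84, 108.
4th diffs: 24, 24 (constant).
So s_j = j^4 - 2j^2 + 5j + 6.
Evaluating at j = 13 gives s_{13} = 28294.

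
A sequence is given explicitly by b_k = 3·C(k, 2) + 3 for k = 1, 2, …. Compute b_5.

C(5, 2) = 10, so b_5 = 33.

33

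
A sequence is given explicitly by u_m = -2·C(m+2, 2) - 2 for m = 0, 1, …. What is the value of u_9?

-112

C(11, 2) = 55, so u_9 = -112.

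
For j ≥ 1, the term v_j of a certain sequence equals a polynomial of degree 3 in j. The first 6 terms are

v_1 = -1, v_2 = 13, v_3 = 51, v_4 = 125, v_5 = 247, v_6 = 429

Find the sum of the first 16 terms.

1st diffs: 14, 38, 74, 122, 182.
2nd diffs: 24, 36, 48, 60.
3rd diffs: 12, 12, 12 (constant).
Newton forward-difference form: v_j = -1 + 14·C(j-1,1) + 24·C(j-1,2) + 12·C(j-1,3).
Continuing: …, 683, 1021, 1455, 1997, …, v_{16} = 8189.
Summing j = 1..16 (16 terms) gives 36944.

36944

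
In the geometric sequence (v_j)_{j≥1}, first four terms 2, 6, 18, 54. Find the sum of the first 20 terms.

3486784400

Common ratio r = 3.
v_j = 2·3^(j-1).
S = 2·(3^20 - 1)/(3 - 1) = 2·(3486784401 - 1)/(2) = 3486784400.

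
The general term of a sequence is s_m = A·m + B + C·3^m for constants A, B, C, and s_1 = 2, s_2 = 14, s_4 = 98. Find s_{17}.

The three given values yield: A + B + 3C = 2; 2A + B + 9C = 14; 4A + B + 81C = 98.
Subtracting the first from the second: A + 6C = 12.
Subtracting the second from the third: 2A + 72C = 84.
Solving: C = 1, A = 6, then B = -7.
Therefore s_{17} = 102 + (-7) + 1·129140163 = 129140258.

129140258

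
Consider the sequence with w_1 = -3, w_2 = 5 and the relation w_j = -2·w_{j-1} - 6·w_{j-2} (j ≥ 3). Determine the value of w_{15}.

871424

Applying the relation repeatedly:
w_3 = 8;  w_4 = -46;  w_5 = 44;  …;  w_{12} = 58400;  w_{13} = -85312;  w_{14} = -179776;  w_{15} = 871424.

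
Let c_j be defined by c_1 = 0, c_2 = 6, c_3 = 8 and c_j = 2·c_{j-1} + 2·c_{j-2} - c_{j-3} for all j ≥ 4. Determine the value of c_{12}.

57316

c_4 = 28; c_5 = 66; c_6 = 180; c_7 = 464; c_8 = 1222; c_9 = 3192; c_{10} = 8364; c_{11} = 21890; c_{12} = 57316.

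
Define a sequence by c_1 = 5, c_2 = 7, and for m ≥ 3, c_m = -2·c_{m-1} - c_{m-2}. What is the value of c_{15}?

-163

Step forward from the initial values:
c_3 = -19;  c_4 = 31;  c_5 = -43;  …;  c_{12} = 127;  c_{13} = -139;  c_{14} = 151;  c_{15} = -163.
(Characteristic roots are -1 and -1.)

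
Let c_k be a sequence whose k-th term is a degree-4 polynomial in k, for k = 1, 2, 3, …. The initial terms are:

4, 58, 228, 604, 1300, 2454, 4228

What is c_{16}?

86704

1st diffs: 54, 170, 376, 696, 1154, 1774.
2nd diffs: 116, 206, 320, 458, 620.
3rd diffs: 90, 114, 138, 162.
4th diffs: 24, 24, 24 (constant).
So c_k = k^4 + 5k^3 + 3k^2 - 5k.
Evaluating at k = 16 gives c_{16} = 86704.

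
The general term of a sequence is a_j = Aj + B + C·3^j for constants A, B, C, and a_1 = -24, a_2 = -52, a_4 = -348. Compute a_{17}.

-516560728

The three given values yield: A + B + 3C = -24; 2A + B + 9C = -52; 4A + B + 81C = -348.
Subtracting the first from the second: A + 6C = -28.
Subtracting the second from the third: 2A + 72C = -296.
Solving: C = -4, A = -4, then B = -8.
Hence a_{17} = -4·17 + (-8) + (-4)·129140163 = -516560728.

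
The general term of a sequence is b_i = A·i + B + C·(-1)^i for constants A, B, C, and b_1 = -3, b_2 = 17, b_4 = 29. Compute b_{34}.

Plug in i = 1, 2, 4: A + B - C = -3; 2A + B + C = 17; 4A + B + C = 29.
Subtracting the first from the second: A + 2C = 20.
Subtracting the second from the third: 2A = 12.
Solving: C = 7, A = 6, then B = -2.
So b_i = 6·i + (-2) + 7·(-1)^i; at i=34 this is 209.

209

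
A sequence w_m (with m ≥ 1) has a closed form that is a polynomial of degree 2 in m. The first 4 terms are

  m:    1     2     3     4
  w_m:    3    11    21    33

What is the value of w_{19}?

453

1st diffs: 8, 10, 12.
2nd diffs: 2, 2 (constant).
Newton forward-difference form: w_m = 3 + 8·C(m-1,1) + 2·C(m-1,2).
At m = 19: m-1 = 18, so w_{19} = 3 + 144 + 306 = 453.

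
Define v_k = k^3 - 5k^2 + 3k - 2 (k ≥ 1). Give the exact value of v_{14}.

v_{14} = 1·14^3 - 5·14^2 + 3·14 - 2 = 1804.

1804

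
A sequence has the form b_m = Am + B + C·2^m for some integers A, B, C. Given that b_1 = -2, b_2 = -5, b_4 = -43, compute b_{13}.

-32702

Write the equations: A + B + 2C = -2; 2A + B + 4C = -5; 4A + B + 16C = -43.
Subtracting the first from the second: A + 2C = -3.
Subtracting the second from the third: 2A + 12C = -38.
Solving: C = -4, A = 5, then B = 1.
Therefore b_{13} = 65 + 1 + (-4)·8192 = -32702.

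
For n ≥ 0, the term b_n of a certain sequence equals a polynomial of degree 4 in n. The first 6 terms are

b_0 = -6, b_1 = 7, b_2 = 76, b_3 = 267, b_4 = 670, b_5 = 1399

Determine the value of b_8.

1st diffs: 13, 69, 191, 403, 729.
2nd diffs: 56, 122, 212, 326.
3rd diffs: 66, 90, 114.
4th diffs: 24, 24 (constant).
Newton forward-difference form: b_n = -6 + 13·C(n,1) + 56·C(n,2) + 66·C(n,3) + 24·C(n,4).
At n = 8: n = 8, so b_8 = -6 + 104 + 1568 + 3696 + 1680 = 7042.

7042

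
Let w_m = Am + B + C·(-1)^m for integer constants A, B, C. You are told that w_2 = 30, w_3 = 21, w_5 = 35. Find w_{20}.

Plug in m = 2, 3, 5: 2A + B + C = 30; 3A + B - C = 21; 5A + B - C = 35.
Subtracting the first from the second: A - 2C = -9.
Subtracting the second from the third: 2A = 14.
Solving: C = 8, A = 7, then B = 8.
Hence w_{20} = 7·20 + 8 + 8·1 = 156.

156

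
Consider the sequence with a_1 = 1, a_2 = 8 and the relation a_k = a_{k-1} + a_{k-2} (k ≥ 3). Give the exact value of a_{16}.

Compute successive terms:
a_3 = 9;  a_4 = 17;  a_5 = 26;  …;  a_{13} = 1241;  a_{14} = 2008;  a_{15} = 3249;  a_{16} = 5257.

5257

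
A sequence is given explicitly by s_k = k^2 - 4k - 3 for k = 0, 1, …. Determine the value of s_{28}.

669

s_{28} = 1·28^2 - 4·28 - 3 = 669.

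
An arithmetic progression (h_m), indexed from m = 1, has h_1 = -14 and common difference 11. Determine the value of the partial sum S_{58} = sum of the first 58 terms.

h_m = -14 + (m - 1)·11.
h_{58} = 613; S = 58·(-14 + 613)/2 = 17371.

17371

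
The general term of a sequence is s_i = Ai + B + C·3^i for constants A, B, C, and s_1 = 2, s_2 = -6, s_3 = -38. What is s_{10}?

-118054

Write the equations: A + B + 3C = 2; 2A + B + 9C = -6; 3A + B + 27C = -38.
Subtracting the first from the second: A + 6C = -8.
Subtracting the second from the third: A + 18C = -32.
Solving: C = -2, A = 4, then B = 4.
Therefore s_{10} = 40 + 4 + (-2)·59049 = -118054.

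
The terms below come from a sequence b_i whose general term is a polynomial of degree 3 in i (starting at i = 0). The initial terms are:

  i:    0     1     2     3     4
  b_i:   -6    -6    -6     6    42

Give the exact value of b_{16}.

1st diffs: 0, 0, 12, 36.
2nd diffs: 0, 12, 24.
3rd diffs: 12, 12 (constant).
Newton forward-difference form: b_i = -6 + 12·C(i,3).
At i = 16: i = 16, so b_{16} = -6 + 6720 = 6714.

6714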